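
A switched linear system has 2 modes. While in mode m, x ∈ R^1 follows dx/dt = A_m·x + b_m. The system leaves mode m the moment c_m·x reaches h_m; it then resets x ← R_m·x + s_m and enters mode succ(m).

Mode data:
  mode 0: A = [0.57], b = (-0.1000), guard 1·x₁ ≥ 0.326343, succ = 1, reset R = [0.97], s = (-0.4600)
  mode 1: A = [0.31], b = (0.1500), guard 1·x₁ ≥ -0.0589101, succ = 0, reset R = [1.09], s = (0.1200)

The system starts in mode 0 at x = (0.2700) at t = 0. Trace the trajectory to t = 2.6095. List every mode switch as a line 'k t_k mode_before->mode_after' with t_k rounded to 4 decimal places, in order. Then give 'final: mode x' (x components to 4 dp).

Mode 0: guard c·x = 0.3263 hit at Δt = 0.8200 (t = 0.8200), x⁻ = (0.3263) → reset → x⁺ = (-0.1434), jump to mode 1
Mode 1: guard c·x = -0.0589 hit at Δt = 0.7155 (t = 1.5355), x⁻ = (-0.0589) → reset → x⁺ = (0.0558), jump to mode 0
Mode 0: flow for 1.0740 to horizon, guard not reached → x = (-0.0453)

1 0.8200 0->1
2 1.5355 1->0
final: 0 -0.0453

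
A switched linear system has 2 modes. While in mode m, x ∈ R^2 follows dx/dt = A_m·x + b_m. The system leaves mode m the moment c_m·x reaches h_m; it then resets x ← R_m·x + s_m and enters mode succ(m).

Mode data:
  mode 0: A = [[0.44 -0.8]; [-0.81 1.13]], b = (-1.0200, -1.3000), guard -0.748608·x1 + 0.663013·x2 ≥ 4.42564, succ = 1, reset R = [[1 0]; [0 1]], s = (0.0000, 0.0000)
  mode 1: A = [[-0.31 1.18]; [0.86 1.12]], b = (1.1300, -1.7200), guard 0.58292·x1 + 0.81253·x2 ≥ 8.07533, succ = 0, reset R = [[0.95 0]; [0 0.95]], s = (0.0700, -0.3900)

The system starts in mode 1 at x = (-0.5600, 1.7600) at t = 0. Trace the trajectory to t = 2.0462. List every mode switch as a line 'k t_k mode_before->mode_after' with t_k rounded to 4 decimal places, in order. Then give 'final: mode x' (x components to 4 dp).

Mode 1: guard c·x = 8.0753 hit at Δt = 1.4117 (t = 1.4117), x⁻ = (5.1005, 6.2793) → reset → x⁺ = (4.9155, 5.5753), jump to mode 0
Mode 0: flow for 0.6345 to horizon, guard not reached → x = (2.1224, 7.3443)

1 1.4117 1->0
final: 0 2.1224 7.3443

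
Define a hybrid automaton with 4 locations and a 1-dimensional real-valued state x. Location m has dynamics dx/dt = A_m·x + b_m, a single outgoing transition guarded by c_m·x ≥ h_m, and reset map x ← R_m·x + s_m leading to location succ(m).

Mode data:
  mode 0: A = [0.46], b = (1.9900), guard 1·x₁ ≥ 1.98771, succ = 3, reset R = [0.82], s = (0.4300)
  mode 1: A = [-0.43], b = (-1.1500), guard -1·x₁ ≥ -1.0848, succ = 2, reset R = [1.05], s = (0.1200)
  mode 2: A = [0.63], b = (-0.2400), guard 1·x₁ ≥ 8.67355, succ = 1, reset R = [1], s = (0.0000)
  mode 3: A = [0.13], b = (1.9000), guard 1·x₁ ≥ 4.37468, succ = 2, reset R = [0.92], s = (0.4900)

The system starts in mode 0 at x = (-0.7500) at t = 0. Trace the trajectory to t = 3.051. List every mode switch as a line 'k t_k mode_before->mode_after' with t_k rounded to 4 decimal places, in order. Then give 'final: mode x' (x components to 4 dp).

Mode 0: guard c·x = 1.9877 hit at Δt = 1.2358 (t = 1.2358), x⁻ = (1.9877) → reset → x⁺ = (2.0599), jump to mode 3
Mode 3: guard c·x = 4.3747 hit at Δt = 0.9999 (t = 2.2357), x⁻ = (4.3747) → reset → x⁺ = (4.5147), jump to mode 2
Mode 2: flow for 0.8153 to horizon, guard not reached → x = (7.2900)

1 1.2358 0->3
2 2.2357 3->2
final: 2 7.2900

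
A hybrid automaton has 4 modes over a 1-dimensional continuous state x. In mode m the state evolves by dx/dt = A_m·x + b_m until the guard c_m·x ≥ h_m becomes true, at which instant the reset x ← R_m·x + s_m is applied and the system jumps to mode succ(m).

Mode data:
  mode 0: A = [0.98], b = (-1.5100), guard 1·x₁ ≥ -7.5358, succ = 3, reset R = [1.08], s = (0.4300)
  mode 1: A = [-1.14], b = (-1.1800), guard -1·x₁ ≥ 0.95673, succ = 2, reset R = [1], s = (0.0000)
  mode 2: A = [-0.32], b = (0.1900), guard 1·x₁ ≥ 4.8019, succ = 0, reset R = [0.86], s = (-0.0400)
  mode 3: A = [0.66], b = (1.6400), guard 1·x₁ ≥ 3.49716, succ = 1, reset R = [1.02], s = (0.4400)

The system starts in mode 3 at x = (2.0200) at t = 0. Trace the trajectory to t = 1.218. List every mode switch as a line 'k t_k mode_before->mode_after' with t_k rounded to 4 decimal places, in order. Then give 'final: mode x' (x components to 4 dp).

Mode 3: guard c·x = 3.4972 hit at Δt = 0.4297 (t = 0.4297), x⁻ = (3.4972) → reset → x⁺ = (4.0071), jump to mode 1
Mode 1: flow for 0.7883 to horizon, guard not reached → x = (1.0177)

1 0.4297 3->1
final: 1 1.0177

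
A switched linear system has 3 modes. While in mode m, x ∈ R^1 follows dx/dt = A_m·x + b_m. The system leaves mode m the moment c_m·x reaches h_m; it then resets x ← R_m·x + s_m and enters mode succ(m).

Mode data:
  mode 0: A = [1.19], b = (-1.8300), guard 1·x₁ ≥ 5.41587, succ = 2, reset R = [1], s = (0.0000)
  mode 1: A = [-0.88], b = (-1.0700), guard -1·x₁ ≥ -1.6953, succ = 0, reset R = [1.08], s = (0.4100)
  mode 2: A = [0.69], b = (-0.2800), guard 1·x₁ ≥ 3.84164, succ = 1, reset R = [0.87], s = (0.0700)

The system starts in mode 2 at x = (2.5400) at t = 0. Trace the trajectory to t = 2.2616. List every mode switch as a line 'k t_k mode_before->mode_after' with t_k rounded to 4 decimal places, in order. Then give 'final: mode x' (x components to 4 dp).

1 0.6901 2->1
2 1.2169 1->0
final: 0 3.9753

Mode 2: guard c·x = 3.8416 hit at Δt = 0.6901 (t = 0.6901), x⁻ = (3.8416) → reset → x⁺ = (3.4122), jump to mode 1
Mode 1: guard c·x = -1.6953 hit at Δt = 0.5268 (t = 1.2169), x⁻ = (1.6953) → reset → x⁺ = (2.2409), jump to mode 0
Mode 0: flow for 1.0447 to horizon, guard not reached → x = (3.9753)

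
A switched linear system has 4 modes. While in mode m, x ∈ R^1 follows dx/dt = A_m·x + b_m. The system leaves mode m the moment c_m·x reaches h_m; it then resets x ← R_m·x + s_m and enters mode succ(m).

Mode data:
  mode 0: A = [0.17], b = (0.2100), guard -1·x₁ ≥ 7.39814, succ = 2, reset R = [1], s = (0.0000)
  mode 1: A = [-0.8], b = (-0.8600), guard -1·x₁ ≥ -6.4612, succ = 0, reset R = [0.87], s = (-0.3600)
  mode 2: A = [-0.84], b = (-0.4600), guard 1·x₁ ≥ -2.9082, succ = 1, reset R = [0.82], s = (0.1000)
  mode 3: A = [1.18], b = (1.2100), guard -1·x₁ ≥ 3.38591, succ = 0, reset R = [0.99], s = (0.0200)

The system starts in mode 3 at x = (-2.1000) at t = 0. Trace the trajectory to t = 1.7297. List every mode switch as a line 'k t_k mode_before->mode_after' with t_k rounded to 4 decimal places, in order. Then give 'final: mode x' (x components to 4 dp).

1 0.6669 3->0
final: 0 -3.7473

Mode 3: guard c·x = 3.3859 hit at Δt = 0.6669 (t = 0.6669), x⁻ = (-3.3859) → reset → x⁺ = (-3.3321), jump to mode 0
Mode 0: flow for 1.0628 to horizon, guard not reached → x = (-3.7473)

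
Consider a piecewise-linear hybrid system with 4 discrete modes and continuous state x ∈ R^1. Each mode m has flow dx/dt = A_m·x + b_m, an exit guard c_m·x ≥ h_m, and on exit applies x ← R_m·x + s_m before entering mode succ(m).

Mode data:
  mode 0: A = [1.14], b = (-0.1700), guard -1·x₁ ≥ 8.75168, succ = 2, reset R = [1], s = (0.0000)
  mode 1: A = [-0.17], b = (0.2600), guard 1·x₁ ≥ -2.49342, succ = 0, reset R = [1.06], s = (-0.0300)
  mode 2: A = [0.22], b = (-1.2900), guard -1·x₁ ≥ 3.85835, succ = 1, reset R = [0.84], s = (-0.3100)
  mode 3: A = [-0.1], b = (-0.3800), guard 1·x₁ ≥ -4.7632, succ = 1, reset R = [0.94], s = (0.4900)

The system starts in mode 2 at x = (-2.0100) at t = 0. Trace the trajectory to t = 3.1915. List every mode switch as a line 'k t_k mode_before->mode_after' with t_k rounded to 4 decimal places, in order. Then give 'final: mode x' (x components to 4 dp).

1 0.9585 2->1
2 2.3315 1->0
final: 0 -7.3734

Mode 2: guard c·x = 3.8584 hit at Δt = 0.9585 (t = 0.9585), x⁻ = (-3.8584) → reset → x⁺ = (-3.5510), jump to mode 1
Mode 1: guard c·x = -2.4934 hit at Δt = 1.3730 (t = 2.3315), x⁻ = (-2.4934) → reset → x⁺ = (-2.6730), jump to mode 0
Mode 0: flow for 0.8600 to horizon, guard not reached → x = (-7.3734)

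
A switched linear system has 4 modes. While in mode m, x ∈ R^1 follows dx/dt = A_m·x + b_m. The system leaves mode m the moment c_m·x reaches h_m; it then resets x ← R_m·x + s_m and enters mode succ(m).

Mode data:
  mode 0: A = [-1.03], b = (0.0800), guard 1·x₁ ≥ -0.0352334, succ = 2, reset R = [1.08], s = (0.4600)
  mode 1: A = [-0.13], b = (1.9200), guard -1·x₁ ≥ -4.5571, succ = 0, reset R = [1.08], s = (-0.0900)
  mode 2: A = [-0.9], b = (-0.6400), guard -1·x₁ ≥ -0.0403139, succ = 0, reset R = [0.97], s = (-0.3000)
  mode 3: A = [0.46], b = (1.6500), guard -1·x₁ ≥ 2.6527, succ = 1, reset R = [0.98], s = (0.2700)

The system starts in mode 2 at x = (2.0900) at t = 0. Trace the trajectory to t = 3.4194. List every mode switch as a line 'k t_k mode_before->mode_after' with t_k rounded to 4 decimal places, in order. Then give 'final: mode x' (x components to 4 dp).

1 1.4620 2->0
2 2.5282 0->2
3 2.9845 2->0
final: 0 -0.1387

Mode 2: guard c·x = -0.0403 hit at Δt = 1.4620 (t = 1.4620), x⁻ = (0.0403) → reset → x⁺ = (-0.2609), jump to mode 0
Mode 0: guard c·x = -0.0352 hit at Δt = 1.0662 (t = 2.5282), x⁻ = (-0.0352) → reset → x⁺ = (0.4219), jump to mode 2
Mode 2: guard c·x = -0.0403 hit at Δt = 0.4563 (t = 2.9845), x⁻ = (0.0403) → reset → x⁺ = (-0.2609), jump to mode 0
Mode 0: flow for 0.4349 to horizon, guard not reached → x = (-0.1387)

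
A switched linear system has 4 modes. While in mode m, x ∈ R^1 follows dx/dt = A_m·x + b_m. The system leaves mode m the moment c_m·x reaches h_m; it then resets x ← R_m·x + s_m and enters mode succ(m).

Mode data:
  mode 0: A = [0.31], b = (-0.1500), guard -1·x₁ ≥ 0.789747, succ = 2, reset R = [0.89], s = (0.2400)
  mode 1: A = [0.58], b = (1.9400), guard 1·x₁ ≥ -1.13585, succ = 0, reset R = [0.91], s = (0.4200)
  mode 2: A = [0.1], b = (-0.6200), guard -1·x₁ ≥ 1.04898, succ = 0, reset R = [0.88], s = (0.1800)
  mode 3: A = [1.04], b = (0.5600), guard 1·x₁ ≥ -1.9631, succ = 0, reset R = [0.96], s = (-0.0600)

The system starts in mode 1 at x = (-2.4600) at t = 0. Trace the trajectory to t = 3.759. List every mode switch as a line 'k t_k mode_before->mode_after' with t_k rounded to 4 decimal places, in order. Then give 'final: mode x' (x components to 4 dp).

1 1.5774 1->0
2 2.0575 0->2
3 2.9006 2->0
4 3.0210 0->2
final: 2 -0.9732

Mode 1: guard c·x = -1.1359 hit at Δt = 1.5774 (t = 1.5774), x⁻ = (-1.1359) → reset → x⁺ = (-0.6136), jump to mode 0
Mode 0: guard c·x = 0.7897 hit at Δt = 0.4801 (t = 2.0575), x⁻ = (-0.7897) → reset → x⁺ = (-0.4629), jump to mode 2
Mode 2: guard c·x = 1.0490 hit at Δt = 0.8431 (t = 2.9006), x⁻ = (-1.0490) → reset → x⁺ = (-0.7431), jump to mode 0
Mode 0: guard c·x = 0.7897 hit at Δt = 0.1204 (t = 3.0210), x⁻ = (-0.7897) → reset → x⁺ = (-0.4629), jump to mode 2
Mode 2: flow for 0.7380 to horizon, guard not reached → x = (-0.9732)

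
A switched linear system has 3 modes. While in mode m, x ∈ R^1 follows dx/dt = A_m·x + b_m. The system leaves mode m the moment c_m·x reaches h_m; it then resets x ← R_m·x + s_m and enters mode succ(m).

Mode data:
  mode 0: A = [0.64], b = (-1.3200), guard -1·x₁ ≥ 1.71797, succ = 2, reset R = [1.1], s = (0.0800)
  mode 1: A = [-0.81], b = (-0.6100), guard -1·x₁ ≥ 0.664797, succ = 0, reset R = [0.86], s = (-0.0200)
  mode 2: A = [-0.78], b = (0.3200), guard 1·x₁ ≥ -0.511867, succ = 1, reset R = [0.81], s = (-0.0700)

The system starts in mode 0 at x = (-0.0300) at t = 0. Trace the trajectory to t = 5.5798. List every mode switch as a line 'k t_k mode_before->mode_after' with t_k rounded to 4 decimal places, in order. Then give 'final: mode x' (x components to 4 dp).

Mode 0: guard c·x = 1.7180 hit at Δt = 0.9242 (t = 0.9242), x⁻ = (-1.7180) → reset → x⁺ = (-1.8098), jump to mode 2
Mode 2: guard c·x = -0.5119 hit at Δt = 1.1264 (t = 2.0506), x⁻ = (-0.5119) → reset → x⁺ = (-0.4846), jump to mode 1
Mode 1: guard c·x = 0.6648 hit at Δt = 1.3730 (t = 3.4236), x⁻ = (-0.6648) → reset → x⁺ = (-0.5917), jump to mode 0
Mode 0: guard c·x = 1.7180 hit at Δt = 0.5526 (t = 3.9763), x⁻ = (-1.7180) → reset → x⁺ = (-1.8098), jump to mode 2
Mode 2: guard c·x = -0.5119 hit at Δt = 1.1264 (t = 5.1027), x⁻ = (-0.5119) → reset → x⁺ = (-0.4846), jump to mode 1
Mode 1: flow for 0.4771 to horizon, guard not reached → x = (-0.5707)

1 0.9242 0->2
2 2.0506 2->1
3 3.4236 1->0
4 3.9763 0->2
5 5.1027 2->1
final: 1 -0.5707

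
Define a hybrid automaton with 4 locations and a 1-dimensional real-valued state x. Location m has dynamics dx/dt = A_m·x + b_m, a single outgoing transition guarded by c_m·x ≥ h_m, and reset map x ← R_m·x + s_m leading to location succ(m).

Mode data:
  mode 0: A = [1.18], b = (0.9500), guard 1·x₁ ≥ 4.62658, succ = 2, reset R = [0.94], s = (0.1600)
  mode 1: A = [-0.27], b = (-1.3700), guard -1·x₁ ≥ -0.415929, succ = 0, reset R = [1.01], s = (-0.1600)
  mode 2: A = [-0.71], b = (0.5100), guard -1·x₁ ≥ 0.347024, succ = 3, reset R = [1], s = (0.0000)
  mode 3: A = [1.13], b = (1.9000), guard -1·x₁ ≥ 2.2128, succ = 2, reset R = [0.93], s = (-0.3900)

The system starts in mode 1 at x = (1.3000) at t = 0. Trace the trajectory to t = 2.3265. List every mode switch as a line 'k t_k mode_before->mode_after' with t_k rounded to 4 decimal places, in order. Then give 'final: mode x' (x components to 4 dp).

1 0.5530 1->0
2 1.9336 0->2
final: 2 3.5862

Mode 1: guard c·x = -0.4159 hit at Δt = 0.5530 (t = 0.5530), x⁻ = (0.4159) → reset → x⁺ = (0.2601), jump to mode 0
Mode 0: guard c·x = 4.6266 hit at Δt = 1.3806 (t = 1.9336), x⁻ = (4.6266) → reset → x⁺ = (4.5090), jump to mode 2
Mode 2: flow for 0.3929 to horizon, guard not reached → x = (3.5862)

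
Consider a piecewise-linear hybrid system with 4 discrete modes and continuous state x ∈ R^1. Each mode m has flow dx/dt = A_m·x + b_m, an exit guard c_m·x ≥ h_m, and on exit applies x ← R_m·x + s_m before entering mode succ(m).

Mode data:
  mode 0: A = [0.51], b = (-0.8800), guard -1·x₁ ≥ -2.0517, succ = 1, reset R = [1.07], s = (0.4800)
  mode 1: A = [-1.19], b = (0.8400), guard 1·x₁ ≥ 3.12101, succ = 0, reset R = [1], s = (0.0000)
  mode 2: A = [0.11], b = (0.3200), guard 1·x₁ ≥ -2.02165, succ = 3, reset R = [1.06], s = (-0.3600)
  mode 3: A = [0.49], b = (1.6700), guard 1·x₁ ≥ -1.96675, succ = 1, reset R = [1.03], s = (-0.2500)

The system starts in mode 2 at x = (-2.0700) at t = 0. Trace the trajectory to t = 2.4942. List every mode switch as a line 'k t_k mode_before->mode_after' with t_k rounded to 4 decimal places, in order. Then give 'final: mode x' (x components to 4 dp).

1 0.5093 2->3
2 1.4587 3->1
final: 1 -0.1637

Mode 2: guard c·x = -2.0217 hit at Δt = 0.5093 (t = 0.5093), x⁻ = (-2.0217) → reset → x⁺ = (-2.5029), jump to mode 3
Mode 3: guard c·x = -1.9667 hit at Δt = 0.9494 (t = 1.4587), x⁻ = (-1.9667) → reset → x⁺ = (-2.2758), jump to mode 1
Mode 1: flow for 1.0355 to horizon, guard not reached → x = (-0.1637)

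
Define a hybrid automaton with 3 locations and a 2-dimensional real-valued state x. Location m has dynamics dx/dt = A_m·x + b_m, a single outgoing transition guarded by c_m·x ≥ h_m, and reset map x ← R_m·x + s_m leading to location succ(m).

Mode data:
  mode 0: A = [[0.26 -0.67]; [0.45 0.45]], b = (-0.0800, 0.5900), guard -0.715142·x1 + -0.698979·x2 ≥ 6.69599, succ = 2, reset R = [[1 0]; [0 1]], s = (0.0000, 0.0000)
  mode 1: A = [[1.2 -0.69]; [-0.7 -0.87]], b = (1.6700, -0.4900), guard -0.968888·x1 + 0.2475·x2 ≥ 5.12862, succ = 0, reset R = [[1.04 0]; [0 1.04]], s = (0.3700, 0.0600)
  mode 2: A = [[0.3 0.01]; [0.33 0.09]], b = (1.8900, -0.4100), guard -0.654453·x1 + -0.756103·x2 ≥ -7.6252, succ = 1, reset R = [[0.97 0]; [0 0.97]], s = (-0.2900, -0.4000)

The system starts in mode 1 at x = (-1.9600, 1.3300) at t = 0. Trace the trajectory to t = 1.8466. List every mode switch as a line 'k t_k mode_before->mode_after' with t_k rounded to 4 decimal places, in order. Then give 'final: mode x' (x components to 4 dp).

1 0.9467 1->0
final: 0 -6.9307 0.6239

Mode 1: guard c·x = 5.1286 hit at Δt = 0.9467 (t = 0.9467), x⁻ = (-4.8435, 1.7609) → reset → x⁺ = (-4.6672, 1.8913), jump to mode 0
Mode 0: flow for 0.8999 to horizon, guard not reached → x = (-6.9307, 0.6239)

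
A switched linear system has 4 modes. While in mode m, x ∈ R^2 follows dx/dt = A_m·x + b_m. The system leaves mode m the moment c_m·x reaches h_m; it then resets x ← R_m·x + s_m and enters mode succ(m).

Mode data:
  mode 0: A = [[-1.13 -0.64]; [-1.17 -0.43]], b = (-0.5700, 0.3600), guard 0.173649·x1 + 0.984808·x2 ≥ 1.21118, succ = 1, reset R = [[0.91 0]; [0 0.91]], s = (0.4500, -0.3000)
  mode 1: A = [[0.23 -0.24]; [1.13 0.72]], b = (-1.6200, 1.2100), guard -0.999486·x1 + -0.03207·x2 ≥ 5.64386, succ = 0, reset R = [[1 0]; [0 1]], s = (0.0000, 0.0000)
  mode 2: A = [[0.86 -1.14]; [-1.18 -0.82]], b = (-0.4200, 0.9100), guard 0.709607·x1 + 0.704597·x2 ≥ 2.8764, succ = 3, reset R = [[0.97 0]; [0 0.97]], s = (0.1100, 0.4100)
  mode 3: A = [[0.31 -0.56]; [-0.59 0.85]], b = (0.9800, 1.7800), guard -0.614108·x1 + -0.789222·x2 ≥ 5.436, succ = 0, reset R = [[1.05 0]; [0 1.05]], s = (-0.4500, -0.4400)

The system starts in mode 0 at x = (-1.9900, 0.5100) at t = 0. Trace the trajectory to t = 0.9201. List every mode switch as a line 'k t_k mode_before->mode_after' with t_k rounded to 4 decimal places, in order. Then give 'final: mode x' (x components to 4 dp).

1 0.5115 0->1
final: 1 -1.9321 1.2465

Mode 0: guard c·x = 1.2112 hit at Δt = 0.5115 (t = 0.5115), x⁻ = (-1.6104, 1.5138) → reset → x⁺ = (-1.0155, 1.0776), jump to mode 1
Mode 1: flow for 0.4086 to horizon, guard not reached → x = (-1.9321, 1.2465)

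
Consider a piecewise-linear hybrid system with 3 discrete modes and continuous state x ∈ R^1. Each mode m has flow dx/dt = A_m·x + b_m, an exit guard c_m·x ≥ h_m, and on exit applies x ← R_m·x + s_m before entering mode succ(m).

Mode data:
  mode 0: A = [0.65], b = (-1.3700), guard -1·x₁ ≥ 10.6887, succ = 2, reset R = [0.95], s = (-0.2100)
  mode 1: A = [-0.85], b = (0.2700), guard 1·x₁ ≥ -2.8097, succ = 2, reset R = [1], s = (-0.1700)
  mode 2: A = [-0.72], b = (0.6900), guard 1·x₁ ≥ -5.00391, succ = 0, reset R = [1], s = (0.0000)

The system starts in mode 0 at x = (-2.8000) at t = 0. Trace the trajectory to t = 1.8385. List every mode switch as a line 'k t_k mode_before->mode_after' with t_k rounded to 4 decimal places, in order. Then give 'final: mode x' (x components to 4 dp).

Mode 0: guard c·x = 10.6887 hit at Δt = 1.4744 (t = 1.4744), x⁻ = (-10.6887) → reset → x⁺ = (-10.3643), jump to mode 2
Mode 2: flow for 0.3641 to horizon, guard not reached → x = (-7.7532)

1 1.4744 0->2
final: 2 -7.7532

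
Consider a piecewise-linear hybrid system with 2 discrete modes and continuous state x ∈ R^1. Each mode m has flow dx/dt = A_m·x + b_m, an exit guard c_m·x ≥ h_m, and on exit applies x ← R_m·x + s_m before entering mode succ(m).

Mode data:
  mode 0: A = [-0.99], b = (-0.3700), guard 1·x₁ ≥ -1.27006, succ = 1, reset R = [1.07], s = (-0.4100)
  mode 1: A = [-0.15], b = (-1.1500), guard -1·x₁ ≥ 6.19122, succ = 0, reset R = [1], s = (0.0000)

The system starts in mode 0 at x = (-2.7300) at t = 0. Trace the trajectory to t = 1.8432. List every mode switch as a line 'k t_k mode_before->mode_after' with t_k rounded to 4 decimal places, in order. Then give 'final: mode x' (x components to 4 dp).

1 0.9763 0->1
final: 1 -2.4881

Mode 0: guard c·x = -1.2701 hit at Δt = 0.9763 (t = 0.9763), x⁻ = (-1.2701) → reset → x⁺ = (-1.7690), jump to mode 1
Mode 1: flow for 0.8669 to horizon, guard not reached → x = (-2.4881)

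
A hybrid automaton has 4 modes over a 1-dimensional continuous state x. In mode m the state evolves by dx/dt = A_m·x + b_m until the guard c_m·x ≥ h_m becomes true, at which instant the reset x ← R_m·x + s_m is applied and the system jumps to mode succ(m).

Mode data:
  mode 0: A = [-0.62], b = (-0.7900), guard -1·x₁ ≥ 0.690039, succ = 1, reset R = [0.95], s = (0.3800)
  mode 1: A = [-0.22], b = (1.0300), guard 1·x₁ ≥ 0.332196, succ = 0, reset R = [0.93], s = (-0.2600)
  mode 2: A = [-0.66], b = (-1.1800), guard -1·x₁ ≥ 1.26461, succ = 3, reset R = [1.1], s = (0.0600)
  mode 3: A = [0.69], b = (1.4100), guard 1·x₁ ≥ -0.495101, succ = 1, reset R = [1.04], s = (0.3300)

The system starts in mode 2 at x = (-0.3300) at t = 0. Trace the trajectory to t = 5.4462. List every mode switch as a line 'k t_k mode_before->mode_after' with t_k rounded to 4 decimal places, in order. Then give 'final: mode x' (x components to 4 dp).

1 1.5525 2->3
2 2.6776 3->1
3 3.1882 1->0
4 4.5069 0->1
5 5.1013 1->0
final: 0 -0.2058

Mode 2: guard c·x = 1.2646 hit at Δt = 1.5525 (t = 1.5525), x⁻ = (-1.2646) → reset → x⁺ = (-1.3311), jump to mode 3
Mode 3: guard c·x = -0.4951 hit at Δt = 1.1251 (t = 2.6776), x⁻ = (-0.4951) → reset → x⁺ = (-0.1849), jump to mode 1
Mode 1: guard c·x = 0.3322 hit at Δt = 0.5106 (t = 3.1882), x⁻ = (0.3322) → reset → x⁺ = (0.0489), jump to mode 0
Mode 0: guard c·x = 0.6900 hit at Δt = 1.3187 (t = 4.5069), x⁻ = (-0.6900) → reset → x⁺ = (-0.2755), jump to mode 1
Mode 1: guard c·x = 0.3322 hit at Δt = 0.5945 (t = 5.1013), x⁻ = (0.3322) → reset → x⁺ = (0.0489), jump to mode 0
Mode 0: flow for 0.3449 to horizon, guard not reached → x = (-0.2058)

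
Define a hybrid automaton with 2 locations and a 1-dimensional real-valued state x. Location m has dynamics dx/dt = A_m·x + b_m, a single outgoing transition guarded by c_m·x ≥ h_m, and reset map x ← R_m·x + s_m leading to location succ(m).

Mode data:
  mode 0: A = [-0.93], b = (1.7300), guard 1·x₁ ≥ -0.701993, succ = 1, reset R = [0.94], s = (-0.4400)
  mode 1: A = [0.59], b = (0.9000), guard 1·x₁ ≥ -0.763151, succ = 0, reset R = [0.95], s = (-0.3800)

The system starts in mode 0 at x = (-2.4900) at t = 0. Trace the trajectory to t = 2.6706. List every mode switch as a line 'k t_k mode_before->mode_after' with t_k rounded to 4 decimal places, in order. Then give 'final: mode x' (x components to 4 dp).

1 0.5692 0->1
2 1.5572 1->0
3 1.7143 0->1
final: 1 -0.7773

Mode 0: guard c·x = -0.7020 hit at Δt = 0.5692 (t = 0.5692), x⁻ = (-0.7020) → reset → x⁺ = (-1.0999), jump to mode 1
Mode 1: guard c·x = -0.7632 hit at Δt = 0.9880 (t = 1.5572), x⁻ = (-0.7632) → reset → x⁺ = (-1.1050), jump to mode 0
Mode 0: guard c·x = -0.7020 hit at Δt = 0.1571 (t = 1.7143), x⁻ = (-0.7020) → reset → x⁺ = (-1.0999), jump to mode 1
Mode 1: flow for 0.9563 to horizon, guard not reached → x = (-0.7773)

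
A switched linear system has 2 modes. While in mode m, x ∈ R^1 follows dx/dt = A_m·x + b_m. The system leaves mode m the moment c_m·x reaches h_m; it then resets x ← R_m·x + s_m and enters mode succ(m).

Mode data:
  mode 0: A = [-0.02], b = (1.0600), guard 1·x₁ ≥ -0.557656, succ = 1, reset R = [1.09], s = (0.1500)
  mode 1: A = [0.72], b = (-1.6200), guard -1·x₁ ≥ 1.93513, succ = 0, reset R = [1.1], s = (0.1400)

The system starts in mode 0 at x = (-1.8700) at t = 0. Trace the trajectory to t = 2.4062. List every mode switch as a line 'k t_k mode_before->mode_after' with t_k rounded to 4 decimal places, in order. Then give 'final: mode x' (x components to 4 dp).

1 1.2104 0->1
2 1.8151 1->0
final: 0 -1.3424

Mode 0: guard c·x = -0.5577 hit at Δt = 1.2104 (t = 1.2104), x⁻ = (-0.5577) → reset → x⁺ = (-0.4578), jump to mode 1
Mode 1: guard c·x = 1.9351 hit at Δt = 0.6047 (t = 1.8151), x⁻ = (-1.9351) → reset → x⁺ = (-1.9886), jump to mode 0
Mode 0: flow for 0.5911 to horizon, guard not reached → x = (-1.3424)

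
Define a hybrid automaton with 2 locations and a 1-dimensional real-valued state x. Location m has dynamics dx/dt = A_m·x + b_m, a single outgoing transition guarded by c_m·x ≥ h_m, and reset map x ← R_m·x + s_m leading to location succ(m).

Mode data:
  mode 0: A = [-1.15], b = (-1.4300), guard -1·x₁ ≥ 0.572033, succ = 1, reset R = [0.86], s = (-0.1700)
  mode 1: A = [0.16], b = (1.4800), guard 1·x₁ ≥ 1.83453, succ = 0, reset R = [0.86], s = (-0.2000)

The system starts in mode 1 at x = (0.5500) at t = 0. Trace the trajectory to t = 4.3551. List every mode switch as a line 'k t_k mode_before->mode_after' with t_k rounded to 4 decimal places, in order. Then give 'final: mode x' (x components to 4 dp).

Mode 1: guard c·x = 1.8345 hit at Δt = 0.7698 (t = 0.7698), x⁻ = (1.8345) → reset → x⁺ = (1.3777), jump to mode 0
Mode 0: guard c·x = 0.5720 hit at Δt = 1.1843 (t = 1.9541), x⁻ = (-0.5720) → reset → x⁺ = (-0.6619), jump to mode 1
Mode 1: guard c·x = 1.8345 hit at Δt = 1.5949 (t = 3.5490), x⁻ = (1.8345) → reset → x⁺ = (1.3777), jump to mode 0
Mode 0: flow for 0.8061 to horizon, guard not reached → x = (-0.2062)

1 0.7698 1->0
2 1.9541 0->1
3 3.5490 1->0
final: 0 -0.2062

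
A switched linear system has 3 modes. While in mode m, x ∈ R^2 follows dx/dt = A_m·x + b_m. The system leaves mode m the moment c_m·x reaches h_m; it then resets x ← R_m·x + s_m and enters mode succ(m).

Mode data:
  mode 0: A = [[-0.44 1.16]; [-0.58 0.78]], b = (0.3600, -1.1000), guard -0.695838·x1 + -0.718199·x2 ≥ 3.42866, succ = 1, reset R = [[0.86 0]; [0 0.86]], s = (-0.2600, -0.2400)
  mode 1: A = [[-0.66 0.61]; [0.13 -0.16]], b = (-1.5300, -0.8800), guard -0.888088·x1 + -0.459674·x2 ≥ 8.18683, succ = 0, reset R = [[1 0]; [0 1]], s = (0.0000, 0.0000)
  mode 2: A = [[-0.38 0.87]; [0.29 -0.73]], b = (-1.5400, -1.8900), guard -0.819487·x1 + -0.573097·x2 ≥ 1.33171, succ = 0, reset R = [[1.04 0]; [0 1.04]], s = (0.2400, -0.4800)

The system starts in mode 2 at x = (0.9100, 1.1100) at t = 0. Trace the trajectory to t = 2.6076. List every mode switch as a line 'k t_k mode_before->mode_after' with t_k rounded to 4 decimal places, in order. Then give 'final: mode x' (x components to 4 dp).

Mode 2: guard c·x = 1.3317 hit at Δt = 1.1453 (t = 1.1453), x⁻ = (-0.9301, -0.9937) → reset → x⁺ = (-0.7274, -1.5134), jump to mode 0
Mode 0: guard c·x = 3.4287 hit at Δt = 0.6866 (t = 1.8319), x⁻ = (-1.8694, -2.9627) → reset → x⁺ = (-1.8677, -2.7879), jump to mode 1
Mode 1: flow for 0.7757 to horizon, guard not reached → x = (-3.1914, -3.3489)

1 1.1453 2->0
2 1.8319 0->1
final: 1 -3.1914 -3.3489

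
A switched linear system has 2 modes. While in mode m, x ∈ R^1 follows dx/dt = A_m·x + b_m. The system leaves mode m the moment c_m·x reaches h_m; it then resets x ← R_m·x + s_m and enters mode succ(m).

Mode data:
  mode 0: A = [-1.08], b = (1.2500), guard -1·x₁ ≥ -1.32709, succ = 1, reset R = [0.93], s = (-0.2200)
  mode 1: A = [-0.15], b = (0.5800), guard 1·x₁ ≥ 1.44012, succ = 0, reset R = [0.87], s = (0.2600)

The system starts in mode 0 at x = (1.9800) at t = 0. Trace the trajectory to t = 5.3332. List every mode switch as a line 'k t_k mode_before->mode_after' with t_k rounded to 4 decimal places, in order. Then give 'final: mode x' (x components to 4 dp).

1 1.4616 0->1
2 2.5397 1->0
3 3.2245 0->1
4 4.3026 1->0
5 4.9874 0->1
final: 1 1.1584

Mode 0: guard c·x = -1.3271 hit at Δt = 1.4616 (t = 1.4616), x⁻ = (1.3271) → reset → x⁺ = (1.0142), jump to mode 1
Mode 1: guard c·x = 1.4401 hit at Δt = 1.0781 (t = 2.5397), x⁻ = (1.4401) → reset → x⁺ = (1.5129), jump to mode 0
Mode 0: guard c·x = -1.3271 hit at Δt = 0.6848 (t = 3.2245), x⁻ = (1.3271) → reset → x⁺ = (1.0142), jump to mode 1
Mode 1: guard c·x = 1.4401 hit at Δt = 1.0781 (t = 4.3026), x⁻ = (1.4401) → reset → x⁺ = (1.5129), jump to mode 0
Mode 0: guard c·x = -1.3271 hit at Δt = 0.6848 (t = 4.9874), x⁻ = (1.3271) → reset → x⁺ = (1.0142), jump to mode 1
Mode 1: flow for 0.3458 to horizon, guard not reached → x = (1.1584)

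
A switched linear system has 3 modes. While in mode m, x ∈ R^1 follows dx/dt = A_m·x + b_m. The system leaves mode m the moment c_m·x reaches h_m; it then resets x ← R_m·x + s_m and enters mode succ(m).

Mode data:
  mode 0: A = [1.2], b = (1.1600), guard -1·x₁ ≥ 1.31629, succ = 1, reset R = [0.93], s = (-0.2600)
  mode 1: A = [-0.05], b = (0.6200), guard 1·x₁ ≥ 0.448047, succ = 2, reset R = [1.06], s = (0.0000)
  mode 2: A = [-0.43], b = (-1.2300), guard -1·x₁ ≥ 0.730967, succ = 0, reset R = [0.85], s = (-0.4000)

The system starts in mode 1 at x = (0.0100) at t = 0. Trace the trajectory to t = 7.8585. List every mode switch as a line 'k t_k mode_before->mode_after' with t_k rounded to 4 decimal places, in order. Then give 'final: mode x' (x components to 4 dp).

Mode 1: guard c·x = 0.4480 hit at Δt = 0.7199 (t = 0.7199), x⁻ = (0.4480) → reset → x⁺ = (0.4749), jump to mode 2
Mode 2: guard c·x = 0.7310 hit at Δt = 1.0435 (t = 1.7634), x⁻ = (-0.7310) → reset → x⁺ = (-1.0213), jump to mode 0
Mode 0: guard c·x = 1.3163 hit at Δt = 1.5465 (t = 3.3099), x⁻ = (-1.3163) → reset → x⁺ = (-1.4841), jump to mode 1
Mode 1: guard c·x = 0.4480 hit at Δt = 2.9971 (t = 6.3070), x⁻ = (0.4480) → reset → x⁺ = (0.4749), jump to mode 2
Mode 2: guard c·x = 0.7310 hit at Δt = 1.0435 (t = 7.3505), x⁻ = (-0.7310) → reset → x⁺ = (-1.0213), jump to mode 0
Mode 0: flow for 0.5080 to horizon, guard not reached → x = (-1.0672)

1 0.7199 1->2
2 1.7634 2->0
3 3.3099 0->1
4 6.3070 1->2
5 7.3505 2->0
final: 0 -1.0672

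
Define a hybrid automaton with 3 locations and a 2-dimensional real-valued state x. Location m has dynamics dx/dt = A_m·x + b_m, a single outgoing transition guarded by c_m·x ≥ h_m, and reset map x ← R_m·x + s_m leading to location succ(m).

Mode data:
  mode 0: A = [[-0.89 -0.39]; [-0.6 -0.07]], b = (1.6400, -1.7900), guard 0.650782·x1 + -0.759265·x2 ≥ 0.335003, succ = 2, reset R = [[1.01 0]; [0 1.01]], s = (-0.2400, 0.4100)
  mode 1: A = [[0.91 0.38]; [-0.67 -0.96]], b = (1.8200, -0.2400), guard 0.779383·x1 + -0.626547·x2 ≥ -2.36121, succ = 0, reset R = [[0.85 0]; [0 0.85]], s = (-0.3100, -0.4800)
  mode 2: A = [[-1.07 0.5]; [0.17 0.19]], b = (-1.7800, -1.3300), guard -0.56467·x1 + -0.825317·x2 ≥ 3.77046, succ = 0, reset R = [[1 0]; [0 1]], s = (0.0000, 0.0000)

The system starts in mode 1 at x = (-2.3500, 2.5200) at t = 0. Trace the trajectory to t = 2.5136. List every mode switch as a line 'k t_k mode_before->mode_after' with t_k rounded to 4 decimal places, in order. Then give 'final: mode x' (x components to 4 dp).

1 0.9035 1->0
2 1.8066 0->2
final: 2 -1.0303 -0.9518

Mode 1: guard c·x = -2.3612 hit at Δt = 0.9035 (t = 0.9035), x⁻ = (-1.6522, 1.7133) → reset → x⁺ = (-1.7144, 0.9763), jump to mode 0
Mode 0: guard c·x = 0.3350 hit at Δt = 0.9031 (t = 1.8066), x⁻ = (0.1700, -0.2955) → reset → x⁺ = (-0.0683, 0.1115), jump to mode 2
Mode 2: flow for 0.7070 to horizon, guard not reached → x = (-1.0303, -0.9518)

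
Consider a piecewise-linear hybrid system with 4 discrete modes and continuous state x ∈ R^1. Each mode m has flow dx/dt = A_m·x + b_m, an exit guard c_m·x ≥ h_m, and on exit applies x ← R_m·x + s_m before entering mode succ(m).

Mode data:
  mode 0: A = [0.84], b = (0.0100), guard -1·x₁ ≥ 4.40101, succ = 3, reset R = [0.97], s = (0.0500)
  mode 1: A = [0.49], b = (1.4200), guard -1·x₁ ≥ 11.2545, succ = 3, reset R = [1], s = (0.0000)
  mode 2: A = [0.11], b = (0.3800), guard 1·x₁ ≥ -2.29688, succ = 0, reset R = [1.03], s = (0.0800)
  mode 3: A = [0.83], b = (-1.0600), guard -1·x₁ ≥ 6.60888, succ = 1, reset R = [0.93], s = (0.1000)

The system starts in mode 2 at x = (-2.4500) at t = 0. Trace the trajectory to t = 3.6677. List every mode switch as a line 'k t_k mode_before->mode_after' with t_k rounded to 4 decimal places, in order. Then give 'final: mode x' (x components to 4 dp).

Mode 2: guard c·x = -2.2969 hit at Δt = 1.2897 (t = 1.2897), x⁻ = (-2.2969) → reset → x⁺ = (-2.2858), jump to mode 0
Mode 0: guard c·x = 4.4010 hit at Δt = 0.7829 (t = 2.0726), x⁻ = (-4.4010) → reset → x⁺ = (-4.2190), jump to mode 3
Mode 3: guard c·x = 6.6089 hit at Δt = 0.4350 (t = 2.5076), x⁻ = (-6.6089) → reset → x⁺ = (-6.0463), jump to mode 1
Mode 1: flow for 1.1601 to horizon, guard not reached → x = (-8.4563)

1 1.2897 2->0
2 2.0726 0->3
3 2.5076 3->1
final: 1 -8.4563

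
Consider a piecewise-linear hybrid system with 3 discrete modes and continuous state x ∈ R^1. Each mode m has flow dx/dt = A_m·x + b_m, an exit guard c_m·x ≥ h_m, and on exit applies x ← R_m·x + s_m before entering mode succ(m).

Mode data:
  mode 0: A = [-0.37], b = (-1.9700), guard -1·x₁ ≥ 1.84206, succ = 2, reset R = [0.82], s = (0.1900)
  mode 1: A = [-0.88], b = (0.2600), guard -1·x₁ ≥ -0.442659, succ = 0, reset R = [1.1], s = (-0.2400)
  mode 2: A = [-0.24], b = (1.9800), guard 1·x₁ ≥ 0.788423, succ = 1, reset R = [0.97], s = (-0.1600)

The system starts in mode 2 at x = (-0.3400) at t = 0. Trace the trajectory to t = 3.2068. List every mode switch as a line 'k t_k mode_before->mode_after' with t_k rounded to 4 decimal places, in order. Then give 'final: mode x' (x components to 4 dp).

Mode 2: guard c·x = 0.7884 hit at Δt = 0.5868 (t = 0.5868), x⁻ = (0.7884) → reset → x⁺ = (0.6048), jump to mode 1
Mode 1: guard c·x = -0.4427 hit at Δt = 0.8438 (t = 1.4306), x⁻ = (0.4427) → reset → x⁺ = (0.2469), jump to mode 0
Mode 0: guard c·x = 1.8421 hit at Δt = 1.2701 (t = 2.7007), x⁻ = (-1.8421) → reset → x⁺ = (-1.3205), jump to mode 2
Mode 2: flow for 0.5061 to horizon, guard not reached → x = (-0.2258)

1 0.5868 2->1
2 1.4306 1->0
3 2.7007 0->2
final: 2 -0.2258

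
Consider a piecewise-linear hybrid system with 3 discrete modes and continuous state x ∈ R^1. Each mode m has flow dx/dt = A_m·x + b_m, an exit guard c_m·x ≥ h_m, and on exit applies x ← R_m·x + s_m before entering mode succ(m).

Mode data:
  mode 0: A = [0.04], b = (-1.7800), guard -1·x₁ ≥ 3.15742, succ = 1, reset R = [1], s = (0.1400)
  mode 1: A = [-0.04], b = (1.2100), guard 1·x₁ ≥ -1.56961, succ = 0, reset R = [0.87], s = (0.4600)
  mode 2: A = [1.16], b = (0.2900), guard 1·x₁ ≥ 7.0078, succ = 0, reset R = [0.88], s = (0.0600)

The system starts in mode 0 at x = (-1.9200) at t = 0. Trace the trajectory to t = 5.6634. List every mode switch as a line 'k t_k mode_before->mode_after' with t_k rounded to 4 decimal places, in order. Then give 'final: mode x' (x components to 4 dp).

Mode 0: guard c·x = 3.1574 hit at Δt = 0.6577 (t = 0.6577), x⁻ = (-3.1574) → reset → x⁺ = (-3.0174), jump to mode 1
Mode 1: guard c·x = -1.5696 hit at Δt = 1.1124 (t = 1.7701), x⁻ = (-1.5696) → reset → x⁺ = (-0.9056), jump to mode 0
Mode 0: guard c·x = 3.1574 hit at Δt = 1.2101 (t = 2.9802), x⁻ = (-3.1574) → reset → x⁺ = (-3.0174), jump to mode 1
Mode 1: guard c·x = -1.5696 hit at Δt = 1.1124 (t = 4.0926), x⁻ = (-1.5696) → reset → x⁺ = (-0.9056), jump to mode 0
Mode 0: guard c·x = 3.1574 hit at Δt = 1.2101 (t = 5.3027), x⁻ = (-3.1574) → reset → x⁺ = (-3.0174), jump to mode 1
Mode 1: flow for 0.3607 to horizon, guard not reached → x = (-2.5409)

1 0.6577 0->1
2 1.7701 1->0
3 2.9802 0->1
4 4.0926 1->0
5 5.3027 0->1
final: 1 -2.5409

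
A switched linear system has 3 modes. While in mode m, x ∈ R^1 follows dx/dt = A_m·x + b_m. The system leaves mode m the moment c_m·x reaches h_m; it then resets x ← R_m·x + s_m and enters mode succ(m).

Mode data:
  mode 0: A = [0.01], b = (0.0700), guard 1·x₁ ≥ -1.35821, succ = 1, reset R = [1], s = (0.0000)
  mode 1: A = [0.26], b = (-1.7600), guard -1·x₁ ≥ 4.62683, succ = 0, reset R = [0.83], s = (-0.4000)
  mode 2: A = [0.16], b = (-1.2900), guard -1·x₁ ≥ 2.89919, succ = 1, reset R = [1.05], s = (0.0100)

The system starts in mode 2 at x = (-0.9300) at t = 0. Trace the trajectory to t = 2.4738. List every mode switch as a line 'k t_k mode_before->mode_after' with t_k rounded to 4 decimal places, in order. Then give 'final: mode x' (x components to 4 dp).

Mode 2: guard c·x = 2.8992 hit at Δt = 1.2376 (t = 1.2376), x⁻ = (-2.8992) → reset → x⁺ = (-3.0341), jump to mode 1
Mode 1: guard c·x = 4.6268 hit at Δt = 0.5790 (t = 1.8166), x⁻ = (-4.6268) → reset → x⁺ = (-4.2403), jump to mode 0
Mode 0: flow for 0.6572 to horizon, guard not reached → x = (-4.2221)

1 1.2376 2->1
2 1.8166 1->0
final: 0 -4.2221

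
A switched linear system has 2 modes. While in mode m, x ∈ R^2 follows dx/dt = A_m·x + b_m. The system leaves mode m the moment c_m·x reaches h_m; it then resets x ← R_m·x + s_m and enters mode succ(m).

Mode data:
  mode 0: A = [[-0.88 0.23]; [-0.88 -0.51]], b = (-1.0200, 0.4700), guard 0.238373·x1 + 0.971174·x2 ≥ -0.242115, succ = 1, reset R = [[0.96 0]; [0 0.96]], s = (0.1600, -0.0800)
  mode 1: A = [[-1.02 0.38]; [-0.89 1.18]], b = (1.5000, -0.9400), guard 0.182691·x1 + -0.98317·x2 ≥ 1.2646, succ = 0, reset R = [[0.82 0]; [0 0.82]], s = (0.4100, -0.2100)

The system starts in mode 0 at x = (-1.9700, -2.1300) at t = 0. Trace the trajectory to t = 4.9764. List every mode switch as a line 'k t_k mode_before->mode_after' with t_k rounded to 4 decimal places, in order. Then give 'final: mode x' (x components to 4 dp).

1 0.9063 0->1
2 2.0957 1->0
3 3.3445 0->1
4 3.9670 1->0
final: 0 -0.5078 -0.3111

Mode 0: guard c·x = -0.2421 hit at Δt = 0.9063 (t = 0.9063), x⁻ = (-1.6293, 0.1506) → reset → x⁺ = (-1.4041, 0.0646), jump to mode 1
Mode 1: guard c·x = 1.2646 hit at Δt = 1.1894 (t = 2.0957), x⁻ = (0.5163, -1.1903) → reset → x⁺ = (0.8334, -1.1861), jump to mode 0
Mode 0: guard c·x = -0.2421 hit at Δt = 1.2488 (t = 3.3445), x⁻ = (-0.6015, -0.1017) → reset → x⁺ = (-0.4174, -0.1776), jump to mode 1
Mode 1: guard c·x = 1.2646 hit at Δt = 0.6225 (t = 3.9670), x⁻ = (0.3553, -1.2202) → reset → x⁺ = (0.7014, -1.2106), jump to mode 0
Mode 0: flow for 1.0094 to horizon, guard not reached → x = (-0.5078, -0.3111)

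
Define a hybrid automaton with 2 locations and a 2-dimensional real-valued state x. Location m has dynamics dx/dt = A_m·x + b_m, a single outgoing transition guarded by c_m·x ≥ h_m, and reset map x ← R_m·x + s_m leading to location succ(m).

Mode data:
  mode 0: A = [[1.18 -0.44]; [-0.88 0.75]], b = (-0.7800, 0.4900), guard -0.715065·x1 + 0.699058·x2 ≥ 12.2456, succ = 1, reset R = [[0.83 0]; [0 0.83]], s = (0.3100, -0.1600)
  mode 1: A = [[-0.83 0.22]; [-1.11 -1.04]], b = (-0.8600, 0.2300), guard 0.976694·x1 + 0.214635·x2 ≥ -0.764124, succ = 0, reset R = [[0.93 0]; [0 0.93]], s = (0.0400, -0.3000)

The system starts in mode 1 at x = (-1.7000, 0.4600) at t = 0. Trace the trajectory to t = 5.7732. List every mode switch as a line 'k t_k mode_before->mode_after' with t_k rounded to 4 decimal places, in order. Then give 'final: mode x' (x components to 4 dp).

Mode 1: guard c·x = -0.7641 hit at Δt = 1.3047 (t = 1.3047), x⁻ = (-1.0668, 1.2942) → reset → x⁺ = (-0.9521, 0.9036), jump to mode 0
Mode 0: guard c·x = 12.2456 hit at Δt = 1.1758 (t = 2.4805), x⁻ = (-8.8727, 8.4414) → reset → x⁺ = (-7.0544, 6.8463), jump to mode 1
Mode 1: guard c·x = -0.7641 hit at Δt = 1.4948 (t = 3.9753), x⁻ = (-1.7204, 4.2687) → reset → x⁺ = (-1.5600, 3.6699), jump to mode 0
Mode 0: guard c·x = 12.2456 hit at Δt = 0.7231 (t = 4.6984), x⁻ = (-7.4553, 9.8913) → reset → x⁺ = (-5.8779, 8.0498), jump to mode 1
Mode 1: flow for 1.0748 to horizon, guard not reached → x = (-2.0097, 5.1226)

1 1.3047 1->0
2 2.4805 0->1
3 3.9753 1->0
4 4.6984 0->1
final: 1 -2.0097 5.1226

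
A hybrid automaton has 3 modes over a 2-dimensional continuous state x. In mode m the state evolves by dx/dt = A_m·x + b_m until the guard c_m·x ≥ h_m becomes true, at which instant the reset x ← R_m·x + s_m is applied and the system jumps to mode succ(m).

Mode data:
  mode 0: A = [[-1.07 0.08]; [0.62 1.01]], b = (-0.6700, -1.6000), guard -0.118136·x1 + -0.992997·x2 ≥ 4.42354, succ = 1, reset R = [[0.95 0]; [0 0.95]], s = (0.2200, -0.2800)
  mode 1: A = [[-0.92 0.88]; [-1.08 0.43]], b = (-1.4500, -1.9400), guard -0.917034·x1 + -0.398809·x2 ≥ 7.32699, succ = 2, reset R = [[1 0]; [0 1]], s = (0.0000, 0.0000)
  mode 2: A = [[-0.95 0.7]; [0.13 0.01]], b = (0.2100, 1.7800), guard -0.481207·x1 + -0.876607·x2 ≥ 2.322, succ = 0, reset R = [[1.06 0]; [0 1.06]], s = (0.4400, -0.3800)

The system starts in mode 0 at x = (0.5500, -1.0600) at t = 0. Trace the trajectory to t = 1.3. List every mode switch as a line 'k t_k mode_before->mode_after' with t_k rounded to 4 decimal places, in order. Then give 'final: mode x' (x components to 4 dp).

Mode 0: guard c·x = 4.4235 hit at Δt = 0.8334 (t = 0.8334), x⁻ = (-0.2641, -4.4233) → reset → x⁺ = (-0.0309, -4.4822), jump to mode 1
Mode 1: flow for 0.4666 to horizon, guard not reached → x = (-2.3309, -5.8225)

1 0.8334 0->1
final: 1 -2.3309 -5.8225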